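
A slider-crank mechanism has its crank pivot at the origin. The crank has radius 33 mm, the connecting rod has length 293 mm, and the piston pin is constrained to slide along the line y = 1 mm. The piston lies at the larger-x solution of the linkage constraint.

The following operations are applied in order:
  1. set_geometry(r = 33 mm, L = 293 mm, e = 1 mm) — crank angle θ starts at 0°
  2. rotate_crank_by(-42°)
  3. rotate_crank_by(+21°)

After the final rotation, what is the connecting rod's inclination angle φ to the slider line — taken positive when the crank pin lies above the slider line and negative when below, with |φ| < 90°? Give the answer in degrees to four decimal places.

-2.5089

set_geometry: r = 33 mm, L = 293 mm, e = 1 mm; θ ← 0°
rotate_crank_by(-42°): θ ← 0° -42° = -42°
rotate_crank_by(+21°): θ ← -42° +21° = -21°
crank pin P = (r cos θ, r sin θ) = (30.808154, -11.826142)
h = r sin θ − e = -11.826142 − 1 = -12.826142
sin φ = h / L = -12.826142 / 293 = -0.04377523
φ = arcsin(-0.04377523) = -2.508938°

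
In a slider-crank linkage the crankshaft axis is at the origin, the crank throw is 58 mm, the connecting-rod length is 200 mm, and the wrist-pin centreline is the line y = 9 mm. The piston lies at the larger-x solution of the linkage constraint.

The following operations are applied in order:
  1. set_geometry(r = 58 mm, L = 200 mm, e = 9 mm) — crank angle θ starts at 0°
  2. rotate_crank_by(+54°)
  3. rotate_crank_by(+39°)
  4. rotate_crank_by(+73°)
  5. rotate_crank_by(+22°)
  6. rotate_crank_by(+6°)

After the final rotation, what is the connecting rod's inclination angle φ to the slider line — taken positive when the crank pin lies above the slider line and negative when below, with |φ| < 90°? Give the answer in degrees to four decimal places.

set_geometry: r = 58 mm, L = 200 mm, e = 9 mm; θ ← 0°
rotate_crank_by(+54°): θ ← 0° +54° = 54°
rotate_crank_by(+39°): θ ← 54° +39° = 93°
rotate_crank_by(+73°): θ ← 93° +73° = 166°
rotate_crank_by(+22°): θ ← 166° +22° = 188°
rotate_crank_by(+6°): θ ← 188° +6° = 194°
crank pin P = (r cos θ, r sin θ) = (-56.277152, -14.031470)
h = r sin θ − e = -14.031470 − 9 = -23.031470
sin φ = h / L = -23.031470 / 200 = -0.11515735
φ = arcsin(-0.11515735) = -6.612701°

-6.6127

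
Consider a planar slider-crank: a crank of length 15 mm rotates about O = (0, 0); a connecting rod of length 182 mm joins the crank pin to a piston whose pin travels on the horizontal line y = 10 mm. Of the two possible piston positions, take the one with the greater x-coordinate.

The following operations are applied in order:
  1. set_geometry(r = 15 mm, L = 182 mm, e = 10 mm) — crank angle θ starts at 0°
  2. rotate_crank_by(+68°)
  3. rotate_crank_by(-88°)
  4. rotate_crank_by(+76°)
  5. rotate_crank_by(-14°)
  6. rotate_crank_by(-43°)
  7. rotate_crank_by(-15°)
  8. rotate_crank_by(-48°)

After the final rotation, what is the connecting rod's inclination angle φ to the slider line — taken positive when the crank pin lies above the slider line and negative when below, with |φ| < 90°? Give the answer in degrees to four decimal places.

-7.4131

set_geometry: r = 15 mm, L = 182 mm, e = 10 mm; θ ← 0°
rotate_crank_by(+68°): θ ← 0° +68° = 68°
rotate_crank_by(-88°): θ ← 68° -88° = -20°
rotate_crank_by(+76°): θ ← -20° +76° = 56°
rotate_crank_by(-14°): θ ← 56° -14° = 42°
rotate_crank_by(-43°): θ ← 42° -43° = -1°
rotate_crank_by(-15°): θ ← -1° -15° = -16°
rotate_crank_by(-48°): θ ← -16° -48° = -64°
crank pin P = (r cos θ, r sin θ) = (6.575567, -13.481911)
h = r sin θ − e = -13.481911 − 10 = -23.481911
sin φ = h / L = -23.481911 / 182 = -0.12902149
φ = arcsin(-0.12902149) = -7.413051°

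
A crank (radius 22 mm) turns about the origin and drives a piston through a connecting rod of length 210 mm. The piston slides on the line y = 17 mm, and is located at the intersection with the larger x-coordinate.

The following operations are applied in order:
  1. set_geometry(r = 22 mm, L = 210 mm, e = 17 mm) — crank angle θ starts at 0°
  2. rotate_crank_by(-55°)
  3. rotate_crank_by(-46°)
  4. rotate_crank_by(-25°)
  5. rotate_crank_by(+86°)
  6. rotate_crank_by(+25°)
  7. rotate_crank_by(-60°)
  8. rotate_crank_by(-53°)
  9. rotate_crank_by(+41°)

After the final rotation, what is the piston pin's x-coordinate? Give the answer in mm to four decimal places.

207.5039

set_geometry: r = 22 mm, L = 210 mm, e = 17 mm; θ ← 0°
rotate_crank_by(-55°): θ ← 0° -55° = -55°
rotate_crank_by(-46°): θ ← -55° -46° = -101°
rotate_crank_by(-25°): θ ← -101° -25° = -126°
rotate_crank_by(+86°): θ ← -126° +86° = -40°
rotate_crank_by(+25°): θ ← -40° +25° = -15°
rotate_crank_by(-60°): θ ← -15° -60° = -75°
rotate_crank_by(-53°): θ ← -75° -53° = -128°
rotate_crank_by(+41°): θ ← -128° +41° = -87°
crank pin P = (r cos θ, r sin θ) = (1.151391, -21.969850)
h = r sin θ − e = -21.969850 − 17 = -38.969850
x = r cos θ + √(L² − h²) = 1.151391 + √(44100.0 − 1518.6492) = 1.151391 + 206.352492 = 207.503883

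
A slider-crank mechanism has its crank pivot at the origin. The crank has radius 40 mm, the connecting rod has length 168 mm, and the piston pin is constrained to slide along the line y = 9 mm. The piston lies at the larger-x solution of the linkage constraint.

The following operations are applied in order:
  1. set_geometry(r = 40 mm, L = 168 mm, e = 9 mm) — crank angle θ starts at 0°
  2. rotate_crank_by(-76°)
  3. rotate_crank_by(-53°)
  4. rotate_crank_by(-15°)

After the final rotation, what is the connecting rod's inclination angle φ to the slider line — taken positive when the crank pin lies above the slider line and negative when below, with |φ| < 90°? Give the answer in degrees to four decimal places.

set_geometry: r = 40 mm, L = 168 mm, e = 9 mm; θ ← 0°
rotate_crank_by(-76°): θ ← 0° -76° = -76°
rotate_crank_by(-53°): θ ← -76° -53° = -129°
rotate_crank_by(-15°): θ ← -129° -15° = -144°
crank pin P = (r cos θ, r sin θ) = (-32.360680, -23.511410)
h = r sin θ − e = -23.511410 − 9 = -32.511410
sin φ = h / L = -32.511410 / 168 = -0.19352030
φ = arcsin(-0.19352030) = -11.158296°

-11.1583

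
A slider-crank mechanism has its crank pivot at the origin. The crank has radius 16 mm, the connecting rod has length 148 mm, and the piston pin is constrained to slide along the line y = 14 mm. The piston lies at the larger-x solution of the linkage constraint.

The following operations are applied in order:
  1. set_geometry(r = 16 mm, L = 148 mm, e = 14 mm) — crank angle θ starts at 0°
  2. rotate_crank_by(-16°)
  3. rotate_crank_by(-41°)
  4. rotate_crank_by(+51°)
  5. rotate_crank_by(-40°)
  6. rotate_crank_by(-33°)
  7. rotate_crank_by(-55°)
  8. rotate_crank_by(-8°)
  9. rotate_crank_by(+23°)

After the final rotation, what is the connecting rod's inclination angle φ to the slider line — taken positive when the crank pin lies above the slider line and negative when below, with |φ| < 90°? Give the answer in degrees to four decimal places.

-10.9031

set_geometry: r = 16 mm, L = 148 mm, e = 14 mm; θ ← 0°
rotate_crank_by(-16°): θ ← 0° -16° = -16°
rotate_crank_by(-41°): θ ← -16° -41° = -57°
rotate_crank_by(+51°): θ ← -57° +51° = -6°
rotate_crank_by(-40°): θ ← -6° -40° = -46°
rotate_crank_by(-33°): θ ← -46° -33° = -79°
rotate_crank_by(-55°): θ ← -79° -55° = -134°
rotate_crank_by(-8°): θ ← -134° -8° = -142°
rotate_crank_by(+23°): θ ← -142° +23° = -119°
crank pin P = (r cos θ, r sin θ) = (-7.756954, -13.993915)
h = r sin θ − e = -13.993915 − 14 = -27.993915
sin φ = h / L = -27.993915 / 148 = -0.18914808
φ = arcsin(-0.18914808) = -10.903071°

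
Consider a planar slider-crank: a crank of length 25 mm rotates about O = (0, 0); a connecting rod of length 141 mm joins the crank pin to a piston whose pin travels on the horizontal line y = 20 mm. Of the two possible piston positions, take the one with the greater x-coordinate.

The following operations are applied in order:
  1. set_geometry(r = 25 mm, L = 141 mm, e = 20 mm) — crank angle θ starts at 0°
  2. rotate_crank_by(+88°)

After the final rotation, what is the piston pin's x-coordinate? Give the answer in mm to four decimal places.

set_geometry: r = 25 mm, L = 141 mm, e = 20 mm; θ ← 0°
rotate_crank_by(+88°): θ ← 0° +88° = 88°
crank pin P = (r cos θ, r sin θ) = (0.872487, 24.984771)
h = r sin θ − e = 24.984771 − 20 = 4.984771
x = r cos θ + √(L² − h²) = 0.872487 + √(19881.0 − 24.8479) = 0.872487 + 140.911859 = 141.784347

141.7843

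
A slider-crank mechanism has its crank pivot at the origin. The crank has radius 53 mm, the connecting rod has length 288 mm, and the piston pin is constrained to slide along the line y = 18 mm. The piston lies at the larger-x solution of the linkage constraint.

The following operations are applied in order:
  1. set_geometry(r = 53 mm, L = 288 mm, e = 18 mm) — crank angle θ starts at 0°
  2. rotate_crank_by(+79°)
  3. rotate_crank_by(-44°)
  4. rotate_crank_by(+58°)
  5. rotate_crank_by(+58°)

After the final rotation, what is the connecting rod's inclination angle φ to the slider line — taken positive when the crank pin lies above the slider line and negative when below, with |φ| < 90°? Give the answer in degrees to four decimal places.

set_geometry: r = 53 mm, L = 288 mm, e = 18 mm; θ ← 0°
rotate_crank_by(+79°): θ ← 0° +79° = 79°
rotate_crank_by(-44°): θ ← 79° -44° = 35°
rotate_crank_by(+58°): θ ← 35° +58° = 93°
rotate_crank_by(+58°): θ ← 93° +58° = 151°
crank pin P = (r cos θ, r sin θ) = (-46.354844, 25.694910)
h = r sin θ − e = 25.694910 − 18 = 7.694910
sin φ = h / L = 7.694910 / 288 = 0.02671844
φ = arcsin(0.02671844) = 1.531036°

1.5310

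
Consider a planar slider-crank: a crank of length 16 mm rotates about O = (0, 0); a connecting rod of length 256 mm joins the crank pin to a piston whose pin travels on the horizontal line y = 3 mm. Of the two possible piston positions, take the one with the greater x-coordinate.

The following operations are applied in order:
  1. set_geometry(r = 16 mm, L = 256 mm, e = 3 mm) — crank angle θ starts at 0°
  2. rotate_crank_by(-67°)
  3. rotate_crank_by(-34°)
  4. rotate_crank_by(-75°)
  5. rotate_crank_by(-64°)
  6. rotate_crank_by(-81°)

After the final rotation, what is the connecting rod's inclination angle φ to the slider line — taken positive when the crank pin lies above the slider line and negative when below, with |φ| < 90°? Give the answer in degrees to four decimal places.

set_geometry: r = 16 mm, L = 256 mm, e = 3 mm; θ ← 0°
rotate_crank_by(-67°): θ ← 0° -67° = -67°
rotate_crank_by(-34°): θ ← -67° -34° = -101°
rotate_crank_by(-75°): θ ← -101° -75° = -176°
rotate_crank_by(-64°): θ ← -176° -64° = -240°
rotate_crank_by(-81°): θ ← -240° -81° = -321°
crank pin P = (r cos θ, r sin θ) = (12.434335, 10.069126)
h = r sin θ − e = 10.069126 − 3 = 7.069126
sin φ = h / L = 7.069126 / 256 = 0.02761377
φ = arcsin(0.02761377) = 1.582354°

1.5824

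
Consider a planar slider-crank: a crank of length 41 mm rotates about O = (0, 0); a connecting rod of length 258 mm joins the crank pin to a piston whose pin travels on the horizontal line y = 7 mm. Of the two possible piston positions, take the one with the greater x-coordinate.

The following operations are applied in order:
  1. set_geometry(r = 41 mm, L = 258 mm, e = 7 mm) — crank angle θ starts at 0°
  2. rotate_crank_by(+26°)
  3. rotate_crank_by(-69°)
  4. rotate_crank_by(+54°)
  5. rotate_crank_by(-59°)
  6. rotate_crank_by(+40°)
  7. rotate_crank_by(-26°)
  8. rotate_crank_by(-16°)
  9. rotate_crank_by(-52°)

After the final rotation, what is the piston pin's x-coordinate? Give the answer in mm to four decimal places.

set_geometry: r = 41 mm, L = 258 mm, e = 7 mm; θ ← 0°
rotate_crank_by(+26°): θ ← 0° +26° = 26°
rotate_crank_by(-69°): θ ← 26° -69° = -43°
rotate_crank_by(+54°): θ ← -43° +54° = 11°
rotate_crank_by(-59°): θ ← 11° -59° = -48°
rotate_crank_by(+40°): θ ← -48° +40° = -8°
rotate_crank_by(-26°): θ ← -8° -26° = -34°
rotate_crank_by(-16°): θ ← -34° -16° = -50°
rotate_crank_by(-52°): θ ← -50° -52° = -102°
crank pin P = (r cos θ, r sin θ) = (-8.524379, -40.104052)
h = r sin θ − e = -40.104052 − 7 = -47.104052
x = r cos θ + √(L² − h²) = -8.524379 + √(66564.0 − 2218.7917) = -8.524379 + 253.663573 = 245.139194

245.1392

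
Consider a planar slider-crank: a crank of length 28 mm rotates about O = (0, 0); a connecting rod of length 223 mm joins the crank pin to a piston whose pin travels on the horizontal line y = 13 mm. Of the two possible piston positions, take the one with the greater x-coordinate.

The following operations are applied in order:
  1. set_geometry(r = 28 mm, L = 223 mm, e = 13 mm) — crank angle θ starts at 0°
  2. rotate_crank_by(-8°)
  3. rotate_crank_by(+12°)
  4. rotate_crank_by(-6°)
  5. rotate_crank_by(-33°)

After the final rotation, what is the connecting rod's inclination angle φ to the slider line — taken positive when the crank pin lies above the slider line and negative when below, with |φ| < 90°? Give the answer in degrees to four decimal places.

set_geometry: r = 28 mm, L = 223 mm, e = 13 mm; θ ← 0°
rotate_crank_by(-8°): θ ← 0° -8° = -8°
rotate_crank_by(+12°): θ ← -8° +12° = 4°
rotate_crank_by(-6°): θ ← 4° -6° = -2°
rotate_crank_by(-33°): θ ← -2° -33° = -35°
crank pin P = (r cos θ, r sin θ) = (22.936257, -16.060140)
h = r sin θ − e = -16.060140 − 13 = -29.060140
sin φ = h / L = -29.060140 / 223 = -0.13031453
φ = arcsin(-0.13031453) = -7.487768°

-7.4878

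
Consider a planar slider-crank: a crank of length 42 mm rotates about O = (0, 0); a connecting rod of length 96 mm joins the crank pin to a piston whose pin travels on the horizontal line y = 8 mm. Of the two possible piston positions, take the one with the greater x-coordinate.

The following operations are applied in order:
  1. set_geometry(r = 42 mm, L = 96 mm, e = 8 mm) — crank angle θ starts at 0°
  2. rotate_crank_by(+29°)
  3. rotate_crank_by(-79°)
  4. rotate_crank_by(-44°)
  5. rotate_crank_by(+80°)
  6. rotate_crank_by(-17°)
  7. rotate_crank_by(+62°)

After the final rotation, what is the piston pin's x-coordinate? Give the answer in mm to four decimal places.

131.0283

set_geometry: r = 42 mm, L = 96 mm, e = 8 mm; θ ← 0°
rotate_crank_by(+29°): θ ← 0° +29° = 29°
rotate_crank_by(-79°): θ ← 29° -79° = -50°
rotate_crank_by(-44°): θ ← -50° -44° = -94°
rotate_crank_by(+80°): θ ← -94° +80° = -14°
rotate_crank_by(-17°): θ ← -14° -17° = -31°
rotate_crank_by(+62°): θ ← -31° +62° = 31°
crank pin P = (r cos θ, r sin θ) = (36.001027, 21.631599)
h = r sin θ − e = 21.631599 − 8 = 13.631599
x = r cos θ + √(L² − h²) = 36.001027 + √(9216.0 − 185.8205) = 36.001027 + 95.027257 = 131.028283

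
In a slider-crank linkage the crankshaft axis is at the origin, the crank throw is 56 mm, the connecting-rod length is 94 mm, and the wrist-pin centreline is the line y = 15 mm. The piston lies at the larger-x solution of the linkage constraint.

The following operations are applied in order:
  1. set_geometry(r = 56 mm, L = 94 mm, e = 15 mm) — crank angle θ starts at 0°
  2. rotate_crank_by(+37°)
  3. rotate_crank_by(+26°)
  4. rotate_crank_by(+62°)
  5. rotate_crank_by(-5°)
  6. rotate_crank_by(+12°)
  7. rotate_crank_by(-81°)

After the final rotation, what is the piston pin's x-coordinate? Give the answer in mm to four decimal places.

124.8109

set_geometry: r = 56 mm, L = 94 mm, e = 15 mm; θ ← 0°
rotate_crank_by(+37°): θ ← 0° +37° = 37°
rotate_crank_by(+26°): θ ← 37° +26° = 63°
rotate_crank_by(+62°): θ ← 63° +62° = 125°
rotate_crank_by(-5°): θ ← 125° -5° = 120°
rotate_crank_by(+12°): θ ← 120° +12° = 132°
rotate_crank_by(-81°): θ ← 132° -81° = 51°
crank pin P = (r cos θ, r sin θ) = (35.241942, 43.520174)
h = r sin θ − e = 43.520174 − 15 = 28.520174
x = r cos θ + √(L² − h²) = 35.241942 + √(8836.0 − 813.4003) = 35.241942 + 89.568966 = 124.810908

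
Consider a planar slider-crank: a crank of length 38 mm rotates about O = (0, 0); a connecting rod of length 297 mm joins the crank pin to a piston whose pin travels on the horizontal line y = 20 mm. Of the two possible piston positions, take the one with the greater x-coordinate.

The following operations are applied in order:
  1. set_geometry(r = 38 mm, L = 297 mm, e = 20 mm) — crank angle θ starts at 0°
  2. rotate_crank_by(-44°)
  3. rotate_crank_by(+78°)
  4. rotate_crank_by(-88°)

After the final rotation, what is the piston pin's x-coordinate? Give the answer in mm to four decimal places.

314.9690

set_geometry: r = 38 mm, L = 297 mm, e = 20 mm; θ ← 0°
rotate_crank_by(-44°): θ ← 0° -44° = -44°
rotate_crank_by(+78°): θ ← -44° +78° = 34°
rotate_crank_by(-88°): θ ← 34° -88° = -54°
crank pin P = (r cos θ, r sin θ) = (22.335840, -30.742646)
h = r sin θ − e = -30.742646 − 20 = -50.742646
x = r cos θ + √(L² − h²) = 22.335840 + √(88209.0 − 2574.8161) = 22.335840 + 292.633190 = 314.969030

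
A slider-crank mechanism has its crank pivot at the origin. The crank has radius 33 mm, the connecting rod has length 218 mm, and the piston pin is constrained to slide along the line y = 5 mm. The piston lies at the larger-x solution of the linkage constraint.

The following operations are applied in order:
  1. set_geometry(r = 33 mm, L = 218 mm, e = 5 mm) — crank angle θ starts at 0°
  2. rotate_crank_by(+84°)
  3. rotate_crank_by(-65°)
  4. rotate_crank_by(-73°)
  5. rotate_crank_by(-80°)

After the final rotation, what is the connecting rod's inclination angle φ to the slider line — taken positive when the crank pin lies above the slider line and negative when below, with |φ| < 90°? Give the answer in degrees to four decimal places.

set_geometry: r = 33 mm, L = 218 mm, e = 5 mm; θ ← 0°
rotate_crank_by(+84°): θ ← 0° +84° = 84°
rotate_crank_by(-65°): θ ← 84° -65° = 19°
rotate_crank_by(-73°): θ ← 19° -73° = -54°
rotate_crank_by(-80°): θ ← -54° -80° = -134°
crank pin P = (r cos θ, r sin θ) = (-22.923726, -23.738213)
h = r sin θ − e = -23.738213 − 5 = -28.738213
sin φ = h / L = -28.738213 / 218 = -0.13182667
φ = arcsin(-0.13182667) = -7.575161°

-7.5752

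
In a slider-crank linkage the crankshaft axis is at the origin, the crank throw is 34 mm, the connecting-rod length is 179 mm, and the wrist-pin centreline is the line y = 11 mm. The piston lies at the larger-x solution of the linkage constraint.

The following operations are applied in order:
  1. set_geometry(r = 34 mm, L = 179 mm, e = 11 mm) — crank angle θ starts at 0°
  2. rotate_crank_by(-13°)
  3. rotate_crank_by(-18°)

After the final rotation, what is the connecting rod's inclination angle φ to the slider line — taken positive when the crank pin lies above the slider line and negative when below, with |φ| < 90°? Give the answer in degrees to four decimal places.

-9.1652

set_geometry: r = 34 mm, L = 179 mm, e = 11 mm; θ ← 0°
rotate_crank_by(-13°): θ ← 0° -13° = -13°
rotate_crank_by(-18°): θ ← -13° -18° = -31°
crank pin P = (r cos θ, r sin θ) = (29.143688, -17.511295)
h = r sin θ − e = -17.511295 − 11 = -28.511295
sin φ = h / L = -28.511295 / 179 = -0.15928098
φ = arcsin(-0.15928098) = -9.165164°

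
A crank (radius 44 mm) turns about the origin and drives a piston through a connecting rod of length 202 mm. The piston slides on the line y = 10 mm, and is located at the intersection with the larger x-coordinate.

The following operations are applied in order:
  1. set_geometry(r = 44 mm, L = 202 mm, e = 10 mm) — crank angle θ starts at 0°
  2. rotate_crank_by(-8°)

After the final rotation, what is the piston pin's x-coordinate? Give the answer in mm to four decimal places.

set_geometry: r = 44 mm, L = 202 mm, e = 10 mm; θ ← 0°
rotate_crank_by(-8°): θ ← 0° -8° = -8°
crank pin P = (r cos θ, r sin θ) = (43.571795, -6.123616)
h = r sin θ − e = -6.123616 − 10 = -16.123616
x = r cos θ + √(L² − h²) = 43.571795 + √(40804.0 − 259.9710) = 43.571795 + 201.355479 = 244.927274

244.9273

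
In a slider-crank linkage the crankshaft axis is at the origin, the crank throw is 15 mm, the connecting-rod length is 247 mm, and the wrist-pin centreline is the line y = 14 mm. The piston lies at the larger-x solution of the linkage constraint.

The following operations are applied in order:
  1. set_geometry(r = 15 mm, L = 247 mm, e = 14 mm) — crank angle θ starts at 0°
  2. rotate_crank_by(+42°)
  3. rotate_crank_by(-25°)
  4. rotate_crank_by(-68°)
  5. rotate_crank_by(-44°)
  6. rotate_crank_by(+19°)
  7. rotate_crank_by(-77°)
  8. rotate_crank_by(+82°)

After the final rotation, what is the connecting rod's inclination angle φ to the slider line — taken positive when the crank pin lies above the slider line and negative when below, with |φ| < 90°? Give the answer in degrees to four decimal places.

set_geometry: r = 15 mm, L = 247 mm, e = 14 mm; θ ← 0°
rotate_crank_by(+42°): θ ← 0° +42° = 42°
rotate_crank_by(-25°): θ ← 42° -25° = 17°
rotate_crank_by(-68°): θ ← 17° -68° = -51°
rotate_crank_by(-44°): θ ← -51° -44° = -95°
rotate_crank_by(+19°): θ ← -95° +19° = -76°
rotate_crank_by(-77°): θ ← -76° -77° = -153°
rotate_crank_by(+82°): θ ← -153° +82° = -71°
crank pin P = (r cos θ, r sin θ) = (4.883522, -14.182779)
h = r sin θ − e = -14.182779 − 14 = -28.182779
sin φ = h / L = -28.182779 / 247 = -0.11410032
φ = arcsin(-0.11410032) = -6.551736°

-6.5517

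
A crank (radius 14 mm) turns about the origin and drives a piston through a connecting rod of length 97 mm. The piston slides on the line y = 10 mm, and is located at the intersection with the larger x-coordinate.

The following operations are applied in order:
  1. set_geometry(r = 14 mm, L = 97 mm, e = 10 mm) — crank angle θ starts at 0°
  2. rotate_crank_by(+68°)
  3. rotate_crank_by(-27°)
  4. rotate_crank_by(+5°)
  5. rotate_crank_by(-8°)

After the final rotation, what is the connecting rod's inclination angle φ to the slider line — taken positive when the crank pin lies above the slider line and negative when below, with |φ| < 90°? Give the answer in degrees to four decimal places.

set_geometry: r = 14 mm, L = 97 mm, e = 10 mm; θ ← 0°
rotate_crank_by(+68°): θ ← 0° +68° = 68°
rotate_crank_by(-27°): θ ← 68° -27° = 41°
rotate_crank_by(+5°): θ ← 41° +5° = 46°
rotate_crank_by(-8°): θ ← 46° -8° = 38°
crank pin P = (r cos θ, r sin θ) = (11.032151, 8.619261)
h = r sin θ − e = 8.619261 − 10 = -1.380739
sin φ = h / L = -1.380739 / 97 = -0.01423443
φ = arcsin(-0.01423443) = -0.815600°

-0.8156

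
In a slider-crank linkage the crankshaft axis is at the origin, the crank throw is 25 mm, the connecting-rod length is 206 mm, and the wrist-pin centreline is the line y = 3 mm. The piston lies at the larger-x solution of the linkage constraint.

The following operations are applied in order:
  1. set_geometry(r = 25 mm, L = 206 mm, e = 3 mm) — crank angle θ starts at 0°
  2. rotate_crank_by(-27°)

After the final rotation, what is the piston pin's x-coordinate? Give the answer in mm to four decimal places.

227.7748

set_geometry: r = 25 mm, L = 206 mm, e = 3 mm; θ ← 0°
rotate_crank_by(-27°): θ ← 0° -27° = -27°
crank pin P = (r cos θ, r sin θ) = (22.275163, -11.349762)
h = r sin θ − e = -11.349762 − 3 = -14.349762
x = r cos θ + √(L² − h²) = 22.275163 + √(42436.0 − 205.9157) = 22.275163 + 205.499597 = 227.774760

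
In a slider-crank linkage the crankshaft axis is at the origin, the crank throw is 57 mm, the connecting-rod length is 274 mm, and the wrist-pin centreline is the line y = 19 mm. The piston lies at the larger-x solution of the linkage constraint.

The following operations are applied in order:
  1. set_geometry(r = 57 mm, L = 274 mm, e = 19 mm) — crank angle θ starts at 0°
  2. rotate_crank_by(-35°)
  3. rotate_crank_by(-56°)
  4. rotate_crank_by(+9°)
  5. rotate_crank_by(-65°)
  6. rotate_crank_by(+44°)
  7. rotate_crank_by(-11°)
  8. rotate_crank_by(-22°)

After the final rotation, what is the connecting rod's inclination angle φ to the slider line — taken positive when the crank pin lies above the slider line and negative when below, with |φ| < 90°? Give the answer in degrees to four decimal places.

-12.3482

set_geometry: r = 57 mm, L = 274 mm, e = 19 mm; θ ← 0°
rotate_crank_by(-35°): θ ← 0° -35° = -35°
rotate_crank_by(-56°): θ ← -35° -56° = -91°
rotate_crank_by(+9°): θ ← -91° +9° = -82°
rotate_crank_by(-65°): θ ← -82° -65° = -147°
rotate_crank_by(+44°): θ ← -147° +44° = -103°
rotate_crank_by(-11°): θ ← -103° -11° = -114°
rotate_crank_by(-22°): θ ← -114° -22° = -136°
crank pin P = (r cos θ, r sin θ) = (-41.002369, -39.595527)
h = r sin θ − e = -39.595527 − 19 = -58.595527
sin φ = h / L = -58.595527 / 274 = -0.21385229
φ = arcsin(-0.21385229) = -12.348202°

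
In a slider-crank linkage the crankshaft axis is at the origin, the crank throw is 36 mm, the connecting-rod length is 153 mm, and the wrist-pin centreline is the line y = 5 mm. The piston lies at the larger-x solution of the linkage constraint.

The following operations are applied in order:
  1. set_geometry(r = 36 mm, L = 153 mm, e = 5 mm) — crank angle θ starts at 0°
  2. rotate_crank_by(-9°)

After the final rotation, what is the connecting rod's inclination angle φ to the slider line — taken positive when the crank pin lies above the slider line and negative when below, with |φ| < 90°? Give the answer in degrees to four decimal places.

set_geometry: r = 36 mm, L = 153 mm, e = 5 mm; θ ← 0°
rotate_crank_by(-9°): θ ← 0° -9° = -9°
crank pin P = (r cos θ, r sin θ) = (35.556780, -5.631641)
h = r sin θ − e = -5.631641 − 5 = -10.631641
sin φ = h / L = -10.631641 / 153 = -0.06948785
φ = arcsin(-0.06948785) = -3.984571°

-3.9846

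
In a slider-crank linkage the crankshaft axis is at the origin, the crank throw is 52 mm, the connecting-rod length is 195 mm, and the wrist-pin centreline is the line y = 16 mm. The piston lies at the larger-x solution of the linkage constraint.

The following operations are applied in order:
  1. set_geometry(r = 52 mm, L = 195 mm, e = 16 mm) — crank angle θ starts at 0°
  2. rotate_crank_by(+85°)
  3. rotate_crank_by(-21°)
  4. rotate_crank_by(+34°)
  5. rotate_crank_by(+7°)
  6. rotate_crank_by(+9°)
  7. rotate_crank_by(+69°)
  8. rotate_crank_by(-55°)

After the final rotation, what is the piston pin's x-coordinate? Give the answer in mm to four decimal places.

set_geometry: r = 52 mm, L = 195 mm, e = 16 mm; θ ← 0°
rotate_crank_by(+85°): θ ← 0° +85° = 85°
rotate_crank_by(-21°): θ ← 85° -21° = 64°
rotate_crank_by(+34°): θ ← 64° +34° = 98°
rotate_crank_by(+7°): θ ← 98° +7° = 105°
rotate_crank_by(+9°): θ ← 105° +9° = 114°
rotate_crank_by(+69°): θ ← 114° +69° = 183°
rotate_crank_by(-55°): θ ← 183° -55° = 128°
crank pin P = (r cos θ, r sin θ) = (-32.014397, 40.976559)
h = r sin θ − e = 40.976559 − 16 = 24.976559
x = r cos θ + √(L² − h²) = -32.014397 + √(38025.0 − 623.8285) = -32.014397 + 193.393825 = 161.379428

161.3794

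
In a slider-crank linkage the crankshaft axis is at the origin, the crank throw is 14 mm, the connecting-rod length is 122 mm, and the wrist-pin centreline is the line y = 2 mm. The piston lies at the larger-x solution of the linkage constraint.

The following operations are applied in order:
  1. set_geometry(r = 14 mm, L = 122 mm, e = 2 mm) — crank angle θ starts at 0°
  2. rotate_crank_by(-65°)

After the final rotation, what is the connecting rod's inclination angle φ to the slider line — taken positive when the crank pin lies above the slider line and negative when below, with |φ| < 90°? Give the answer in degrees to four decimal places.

set_geometry: r = 14 mm, L = 122 mm, e = 2 mm; θ ← 0°
rotate_crank_by(-65°): θ ← 0° -65° = -65°
crank pin P = (r cos θ, r sin θ) = (5.916656, -12.688309)
h = r sin θ − e = -12.688309 − 2 = -14.688309
sin φ = h / L = -14.688309 / 122 = -0.12039598
φ = arcsin(-0.12039598) = -6.914956°

-6.9150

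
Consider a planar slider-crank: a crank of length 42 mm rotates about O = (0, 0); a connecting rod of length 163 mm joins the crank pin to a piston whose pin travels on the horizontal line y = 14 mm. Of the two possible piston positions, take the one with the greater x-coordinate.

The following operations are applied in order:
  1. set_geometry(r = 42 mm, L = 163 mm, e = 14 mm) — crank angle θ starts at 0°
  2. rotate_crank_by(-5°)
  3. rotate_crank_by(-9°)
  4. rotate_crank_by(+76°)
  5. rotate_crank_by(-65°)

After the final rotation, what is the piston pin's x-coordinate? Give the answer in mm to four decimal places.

204.1356

set_geometry: r = 42 mm, L = 163 mm, e = 14 mm; θ ← 0°
rotate_crank_by(-5°): θ ← 0° -5° = -5°
rotate_crank_by(-9°): θ ← -5° -9° = -14°
rotate_crank_by(+76°): θ ← -14° +76° = 62°
rotate_crank_by(-65°): θ ← 62° -65° = -3°
crank pin P = (r cos θ, r sin θ) = (41.942440, -2.198110)
h = r sin θ − e = -2.198110 − 14 = -16.198110
x = r cos θ + √(L² − h²) = 41.942440 + √(26569.0 − 262.3788) = 41.942440 + 162.193160 = 204.135601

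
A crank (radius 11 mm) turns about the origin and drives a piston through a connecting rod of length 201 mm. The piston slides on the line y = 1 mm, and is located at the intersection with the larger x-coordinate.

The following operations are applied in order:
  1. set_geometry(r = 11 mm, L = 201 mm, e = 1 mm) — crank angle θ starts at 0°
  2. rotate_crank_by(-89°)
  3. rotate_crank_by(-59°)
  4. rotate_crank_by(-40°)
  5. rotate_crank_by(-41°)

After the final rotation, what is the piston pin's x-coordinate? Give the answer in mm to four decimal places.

set_geometry: r = 11 mm, L = 201 mm, e = 1 mm; θ ← 0°
rotate_crank_by(-89°): θ ← 0° -89° = -89°
rotate_crank_by(-59°): θ ← -89° -59° = -148°
rotate_crank_by(-40°): θ ← -148° -40° = -188°
rotate_crank_by(-41°): θ ← -188° -41° = -229°
crank pin P = (r cos θ, r sin θ) = (-7.216649, 8.301805)
h = r sin θ − e = 8.301805 − 1 = 7.301805
x = r cos θ + √(L² − h²) = -7.216649 + √(40401.0 − 53.3164) = -7.216649 + 200.867328 = 193.650679

193.6507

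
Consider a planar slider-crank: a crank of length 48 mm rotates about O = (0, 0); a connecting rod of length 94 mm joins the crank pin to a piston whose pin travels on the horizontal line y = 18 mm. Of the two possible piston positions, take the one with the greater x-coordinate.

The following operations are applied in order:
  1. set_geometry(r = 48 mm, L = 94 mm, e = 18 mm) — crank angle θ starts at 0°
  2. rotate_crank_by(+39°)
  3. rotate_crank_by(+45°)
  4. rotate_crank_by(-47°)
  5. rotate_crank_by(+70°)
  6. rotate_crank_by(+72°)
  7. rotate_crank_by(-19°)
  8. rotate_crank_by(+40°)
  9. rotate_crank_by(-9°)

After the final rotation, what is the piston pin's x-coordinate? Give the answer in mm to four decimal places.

42.8730

set_geometry: r = 48 mm, L = 94 mm, e = 18 mm; θ ← 0°
rotate_crank_by(+39°): θ ← 0° +39° = 39°
rotate_crank_by(+45°): θ ← 39° +45° = 84°
rotate_crank_by(-47°): θ ← 84° -47° = 37°
rotate_crank_by(+70°): θ ← 37° +70° = 107°
rotate_crank_by(+72°): θ ← 107° +72° = 179°
rotate_crank_by(-19°): θ ← 179° -19° = 160°
rotate_crank_by(+40°): θ ← 160° +40° = 200°
rotate_crank_by(-9°): θ ← 200° -9° = 191°
crank pin P = (r cos θ, r sin θ) = (-47.118105, -9.158832)
h = r sin θ − e = -9.158832 − 18 = -27.158832
x = r cos θ + √(L² − h²) = -47.118105 + √(8836.0 − 737.6021) = -47.118105 + 89.991099 = 42.872994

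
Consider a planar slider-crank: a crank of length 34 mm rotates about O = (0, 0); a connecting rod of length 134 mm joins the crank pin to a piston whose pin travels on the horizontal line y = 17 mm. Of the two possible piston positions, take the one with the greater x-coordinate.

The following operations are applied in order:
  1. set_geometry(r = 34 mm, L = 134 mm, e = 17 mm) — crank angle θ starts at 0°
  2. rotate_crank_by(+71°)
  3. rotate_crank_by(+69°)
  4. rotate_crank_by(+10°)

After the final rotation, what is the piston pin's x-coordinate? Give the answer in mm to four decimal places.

set_geometry: r = 34 mm, L = 134 mm, e = 17 mm; θ ← 0°
rotate_crank_by(+71°): θ ← 0° +71° = 71°
rotate_crank_by(+69°): θ ← 71° +69° = 140°
rotate_crank_by(+10°): θ ← 140° +10° = 150°
crank pin P = (r cos θ, r sin θ) = (-29.444864, 17.000000)
h = r sin θ − e = 17.000000 − 17 = -0.000000
x = r cos θ + √(L² − h²) = -29.444864 + √(17956.0 − 0.0000) = -29.444864 + 134.000000 = 104.555136

104.5551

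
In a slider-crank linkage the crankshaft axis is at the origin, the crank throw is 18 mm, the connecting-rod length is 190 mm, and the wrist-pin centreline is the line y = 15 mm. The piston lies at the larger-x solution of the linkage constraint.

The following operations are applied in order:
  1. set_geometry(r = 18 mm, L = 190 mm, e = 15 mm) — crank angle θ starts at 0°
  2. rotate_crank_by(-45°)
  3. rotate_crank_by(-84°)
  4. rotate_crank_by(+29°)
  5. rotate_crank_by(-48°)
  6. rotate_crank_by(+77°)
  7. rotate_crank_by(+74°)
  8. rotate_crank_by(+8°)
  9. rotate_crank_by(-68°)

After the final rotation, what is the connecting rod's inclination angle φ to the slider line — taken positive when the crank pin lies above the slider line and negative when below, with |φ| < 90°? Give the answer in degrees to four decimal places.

set_geometry: r = 18 mm, L = 190 mm, e = 15 mm; θ ← 0°
rotate_crank_by(-45°): θ ← 0° -45° = -45°
rotate_crank_by(-84°): θ ← -45° -84° = -129°
rotate_crank_by(+29°): θ ← -129° +29° = -100°
rotate_crank_by(-48°): θ ← -100° -48° = -148°
rotate_crank_by(+77°): θ ← -148° +77° = -71°
rotate_crank_by(+74°): θ ← -71° +74° = 3°
rotate_crank_by(+8°): θ ← 3° +8° = 11°
rotate_crank_by(-68°): θ ← 11° -68° = -57°
crank pin P = (r cos θ, r sin θ) = (9.803503, -15.096070)
h = r sin θ − e = -15.096070 − 15 = -30.096070
sin φ = h / L = -30.096070 / 190 = -0.15840037
φ = arcsin(-0.15840037) = -9.114060°

-9.1141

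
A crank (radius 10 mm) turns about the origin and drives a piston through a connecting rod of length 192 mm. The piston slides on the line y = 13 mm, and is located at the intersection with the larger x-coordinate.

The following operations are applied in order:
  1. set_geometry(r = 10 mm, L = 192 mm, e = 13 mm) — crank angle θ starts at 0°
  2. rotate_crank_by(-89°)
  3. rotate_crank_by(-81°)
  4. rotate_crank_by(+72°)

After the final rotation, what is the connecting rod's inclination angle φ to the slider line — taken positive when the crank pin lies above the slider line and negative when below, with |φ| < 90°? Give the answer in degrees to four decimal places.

-6.8508

set_geometry: r = 10 mm, L = 192 mm, e = 13 mm; θ ← 0°
rotate_crank_by(-89°): θ ← 0° -89° = -89°
rotate_crank_by(-81°): θ ← -89° -81° = -170°
rotate_crank_by(+72°): θ ← -170° +72° = -98°
crank pin P = (r cos θ, r sin θ) = (-1.391731, -9.902681)
h = r sin θ − e = -9.902681 − 13 = -22.902681
sin φ = h / L = -22.902681 / 192 = -0.11928480
φ = arcsin(-0.11928480) = -6.850828°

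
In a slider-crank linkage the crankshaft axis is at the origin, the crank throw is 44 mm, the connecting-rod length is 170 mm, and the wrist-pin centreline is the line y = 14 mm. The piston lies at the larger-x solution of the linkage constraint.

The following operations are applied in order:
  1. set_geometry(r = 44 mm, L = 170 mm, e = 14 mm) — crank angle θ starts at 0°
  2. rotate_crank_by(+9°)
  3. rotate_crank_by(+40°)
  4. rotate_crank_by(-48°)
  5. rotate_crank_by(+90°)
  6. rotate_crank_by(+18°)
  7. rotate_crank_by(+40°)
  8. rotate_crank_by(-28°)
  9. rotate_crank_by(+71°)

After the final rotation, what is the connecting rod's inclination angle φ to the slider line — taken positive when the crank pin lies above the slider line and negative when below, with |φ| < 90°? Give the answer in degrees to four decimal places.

-7.8260

set_geometry: r = 44 mm, L = 170 mm, e = 14 mm; θ ← 0°
rotate_crank_by(+9°): θ ← 0° +9° = 9°
rotate_crank_by(+40°): θ ← 9° +40° = 49°
rotate_crank_by(-48°): θ ← 49° -48° = 1°
rotate_crank_by(+90°): θ ← 1° +90° = 91°
rotate_crank_by(+18°): θ ← 91° +18° = 109°
rotate_crank_by(+40°): θ ← 109° +40° = 149°
rotate_crank_by(-28°): θ ← 149° -28° = 121°
rotate_crank_by(+71°): θ ← 121° +71° = 192°
crank pin P = (r cos θ, r sin θ) = (-43.038494, -9.148114)
h = r sin θ − e = -9.148114 − 14 = -23.148114
sin φ = h / L = -23.148114 / 170 = -0.13616538
φ = arcsin(-0.13616538) = -7.826013°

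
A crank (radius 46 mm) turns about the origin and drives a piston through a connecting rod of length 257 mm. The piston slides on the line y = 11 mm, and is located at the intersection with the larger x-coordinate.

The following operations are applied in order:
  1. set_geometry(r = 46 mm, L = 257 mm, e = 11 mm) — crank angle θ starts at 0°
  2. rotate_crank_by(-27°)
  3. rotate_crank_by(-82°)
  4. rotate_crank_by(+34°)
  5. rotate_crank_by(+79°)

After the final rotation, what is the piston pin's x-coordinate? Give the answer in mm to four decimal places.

set_geometry: r = 46 mm, L = 257 mm, e = 11 mm; θ ← 0°
rotate_crank_by(-27°): θ ← 0° -27° = -27°
rotate_crank_by(-82°): θ ← -27° -82° = -109°
rotate_crank_by(+34°): θ ← -109° +34° = -75°
rotate_crank_by(+79°): θ ← -75° +79° = 4°
crank pin P = (r cos θ, r sin θ) = (45.887946, 3.208798)
h = r sin θ − e = 3.208798 − 11 = -7.791202
x = r cos θ + √(L² − h²) = 45.887946 + √(66049.0 − 60.7028) = 45.887946 + 256.881874 = 302.769820

302.7698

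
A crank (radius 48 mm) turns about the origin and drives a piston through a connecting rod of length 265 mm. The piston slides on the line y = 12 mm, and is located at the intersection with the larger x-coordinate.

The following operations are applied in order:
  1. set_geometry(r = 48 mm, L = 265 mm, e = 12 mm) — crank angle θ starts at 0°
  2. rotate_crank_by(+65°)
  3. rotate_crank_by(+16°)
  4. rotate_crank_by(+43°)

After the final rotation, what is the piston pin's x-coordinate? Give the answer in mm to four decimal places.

set_geometry: r = 48 mm, L = 265 mm, e = 12 mm; θ ← 0°
rotate_crank_by(+65°): θ ← 0° +65° = 65°
rotate_crank_by(+16°): θ ← 65° +16° = 81°
rotate_crank_by(+43°): θ ← 81° +43° = 124°
crank pin P = (r cos θ, r sin θ) = (-26.841259, 39.793803)
h = r sin θ − e = 39.793803 − 12 = 27.793803
x = r cos θ + √(L² − h²) = -26.841259 + √(70225.0 − 772.4955) = -26.841259 + 263.538431 = 236.697171

236.6972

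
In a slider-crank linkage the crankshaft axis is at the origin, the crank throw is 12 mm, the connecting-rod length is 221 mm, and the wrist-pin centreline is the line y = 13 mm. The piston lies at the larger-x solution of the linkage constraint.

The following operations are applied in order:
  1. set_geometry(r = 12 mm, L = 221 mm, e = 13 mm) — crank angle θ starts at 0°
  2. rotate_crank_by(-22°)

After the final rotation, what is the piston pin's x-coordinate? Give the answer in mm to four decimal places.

set_geometry: r = 12 mm, L = 221 mm, e = 13 mm; θ ← 0°
rotate_crank_by(-22°): θ ← 0° -22° = -22°
crank pin P = (r cos θ, r sin θ) = (11.126206, -4.495279)
h = r sin θ − e = -4.495279 − 13 = -17.495279
x = r cos θ + √(L² − h²) = 11.126206 + √(48841.0 − 306.0848) = 11.126206 + 220.306412 = 231.432618

231.4326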